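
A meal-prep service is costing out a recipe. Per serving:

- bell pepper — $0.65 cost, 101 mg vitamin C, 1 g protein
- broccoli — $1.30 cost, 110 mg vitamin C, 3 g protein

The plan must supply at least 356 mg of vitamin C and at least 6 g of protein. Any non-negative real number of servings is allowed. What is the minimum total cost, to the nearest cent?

Compare the cost at each extreme point of the feasible region.
bell pepper only: max(356/101, 6/1) = 6 servings → $3.90.
broccoli only: max(356/110, 6/3) = 3.236 servings → $4.21.
bell pepper + broccoli with both tight: 2.114 servings and 1.295 servings → $3.06.
So the least-cost plan costs $3.06.

$3.06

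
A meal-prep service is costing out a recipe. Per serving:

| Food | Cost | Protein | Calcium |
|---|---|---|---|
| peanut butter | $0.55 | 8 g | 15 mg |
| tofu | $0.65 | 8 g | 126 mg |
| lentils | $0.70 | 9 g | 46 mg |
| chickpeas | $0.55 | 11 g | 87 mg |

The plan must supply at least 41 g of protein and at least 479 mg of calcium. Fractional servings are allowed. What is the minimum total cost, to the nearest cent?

The cheapest plan sits at a corner of the feasible region — with two constraints it uses at most two foods.
peanut butter only: max(41/8, 479/15) = 31.93 servings → $17.56.
tofu only: max(41/8, 479/126) = 5.125 servings → $3.33.
lentils only: max(41/9, 479/46) = 10.41 servings → $7.29.
chickpeas only: max(41/11, 479/87) = 5.506 servings → $3.03.
peanut butter + tofu with both tight: 1.502 servings and 3.623 servings → $3.18.
peanut butter + lentils: the both-tight solution has a negative serving — not a feasible corner.
peanut butter + chickpeas: intersection lies outside the first quadrant.
tofu + lentils with both tight: 3.166 servings and 1.742 servings → $3.28.
tofu + chickpeas with both tight: 2.467 servings and 1.933 servings → $2.67.
lentils + chickpeas with both targets exact would need a negative amount; discard.
The minimum over all feasible corners is $2.67.

$2.67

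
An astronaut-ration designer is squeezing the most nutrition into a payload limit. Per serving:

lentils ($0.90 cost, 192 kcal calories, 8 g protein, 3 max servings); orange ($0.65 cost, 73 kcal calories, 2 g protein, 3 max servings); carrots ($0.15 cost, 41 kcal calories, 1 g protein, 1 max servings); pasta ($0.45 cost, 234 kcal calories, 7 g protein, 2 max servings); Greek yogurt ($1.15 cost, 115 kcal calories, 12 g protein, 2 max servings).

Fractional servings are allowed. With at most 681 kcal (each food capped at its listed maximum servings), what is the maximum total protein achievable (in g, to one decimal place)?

42.8 g

Protein per kcal: Greek yogurt 0.1043, lentils 0.04167, pasta 0.02991, orange 0.0274, carrots 0.02439.
Take 2 servings of Greek yogurt: uses 230 kcal, +24.0 g protein (running total 24.0 g).
Take 2.349 servings of lentils: uses 451 kcal, +18.8 g protein (running total 42.8 g).
Greedy by best ratio exhausts the calories allowance optimally: 42.8 g.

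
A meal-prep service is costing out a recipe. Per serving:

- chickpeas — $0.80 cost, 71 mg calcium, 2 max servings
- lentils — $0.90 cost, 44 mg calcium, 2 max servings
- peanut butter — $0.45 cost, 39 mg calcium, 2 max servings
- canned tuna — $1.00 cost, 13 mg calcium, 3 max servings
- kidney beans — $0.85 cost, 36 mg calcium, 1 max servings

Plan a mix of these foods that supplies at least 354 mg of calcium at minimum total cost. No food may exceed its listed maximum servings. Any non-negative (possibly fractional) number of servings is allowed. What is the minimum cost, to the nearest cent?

$5.92

Cost per mg of calcium: chickpeas $0.0113, peanut butter $0.0115, lentils $0.0205, kidney beans $0.0236, canned tuna $0.0769.
Take 2 servings of chickpeas: +142.0 mg calcium for $1.60 (total $1.60, still need 212.0 mg).
Take 2 servings of peanut butter: +78.0 mg calcium for $0.90 (total $2.50, still need 134.0 mg).
Take 2 servings of lentils: +88.0 mg calcium for $1.80 (total $4.30, still need 46.0 mg).
Take 1 serving of kidney beans: +36.0 mg calcium for $0.85 (total $5.15, still need 10.0 mg).
Take 0.7692 servings of canned tuna: +10.0 mg calcium for $0.77 (total $5.92, still need 0.0 mg).
Filling from the cheapest source first is optimal under one linear minimum: $5.92.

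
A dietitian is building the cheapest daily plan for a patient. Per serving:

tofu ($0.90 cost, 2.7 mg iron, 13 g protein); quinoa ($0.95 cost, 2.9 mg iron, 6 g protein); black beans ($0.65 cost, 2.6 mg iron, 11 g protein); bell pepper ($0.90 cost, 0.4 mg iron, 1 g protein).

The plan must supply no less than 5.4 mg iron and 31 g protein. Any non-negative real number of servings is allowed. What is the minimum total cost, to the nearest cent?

$1.83

This is a tiny linear program; its minimum lies at a vertex of the feasible set. List the vertices and price them.
tofu only: max(5.4/2.7, 31/13) = 2.385 servings → $2.15.
quinoa only: max(5.4/2.9, 31/6) = 5.167 servings → $4.91.
black beans only: max(5.4/2.6, 31/11) = 2.818 servings → $1.83.
bell pepper only: max(5.4/0.4, 31/1) = 31 servings → $27.90.
tofu + quinoa with both targets exact would need a negative amount; discard.
tofu + black beans: intersection lies outside the first quadrant.
tofu + bell pepper: the both-tight solution has a negative serving — not a feasible corner.
quinoa + black beans: intersection lies outside the first quadrant.
quinoa + bell pepper: the both-tight solution has a negative serving — not a feasible corner.
black beans + bell pepper with both targets exact would need a negative amount; discard.
So the least-cost plan costs $1.83.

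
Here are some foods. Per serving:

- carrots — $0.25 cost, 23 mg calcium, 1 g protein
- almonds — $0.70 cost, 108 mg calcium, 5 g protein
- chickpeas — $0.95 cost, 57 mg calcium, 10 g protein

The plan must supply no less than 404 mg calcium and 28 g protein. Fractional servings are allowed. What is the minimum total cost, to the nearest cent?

$3.35

Two binding constraints pin down two serving amounts, so the optimal mix uses at most two foods. The candidates are each food alone (scaled to the tighter of calcium/protein) and each pair with both constraints tight.
carrots only: max(404/23, 28/1) = 28 servings → $7.00.
almonds only: max(404/108, 28/5) = 5.6 servings → $3.92.
chickpeas only: max(404/57, 28/10) = 7.088 servings → $6.73.
carrots + almonds: intersection lies outside the first quadrant.
carrots + chickpeas with both tight: 14.13 servings and 1.387 servings → $4.85.
almonds + chickpeas with both tight: 3.074 servings and 1.263 servings → $3.35.
Cheapest feasible corner: $3.35.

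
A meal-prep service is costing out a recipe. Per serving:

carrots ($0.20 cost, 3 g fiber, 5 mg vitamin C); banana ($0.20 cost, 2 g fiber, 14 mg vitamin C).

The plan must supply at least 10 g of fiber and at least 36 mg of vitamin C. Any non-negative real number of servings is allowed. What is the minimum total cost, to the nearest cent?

$0.79

With two linear requirements the optimum uses one or two foods; enumerate the corners.
carrots only: max(10/3, 36/5) = 7.2 servings → $1.44.
banana only: max(10/2, 36/14) = 5 servings → $1.00.
carrots + banana with both tight: 2.125 servings and 1.812 servings → $0.79.
So the least-cost plan costs $0.79.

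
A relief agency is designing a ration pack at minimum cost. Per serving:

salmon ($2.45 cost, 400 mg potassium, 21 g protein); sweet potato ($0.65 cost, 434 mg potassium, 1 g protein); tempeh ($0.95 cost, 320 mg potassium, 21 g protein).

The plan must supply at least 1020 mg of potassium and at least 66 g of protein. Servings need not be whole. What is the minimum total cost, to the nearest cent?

This is a tiny linear program; its minimum lies at a vertex of the feasible set. List the vertices and price them.
salmon only: max(1020/400, 66/21) = 3.143 servings → $7.70.
sweet potato only: max(1020/434, 66/1) = 66 servings → $42.90.
tempeh only: max(1020/320, 66/21) = 3.188 servings → $3.03.
salmon + sweet potato with both targets exact would need a negative amount; discard.
salmon + tempeh with both tight: 0.1786 servings and 2.964 servings → $3.25.
sweet potato + tempeh with both tight: 0.03411 servings and 3.141 servings → $3.01.
So the least-cost plan costs $3.01.

$3.01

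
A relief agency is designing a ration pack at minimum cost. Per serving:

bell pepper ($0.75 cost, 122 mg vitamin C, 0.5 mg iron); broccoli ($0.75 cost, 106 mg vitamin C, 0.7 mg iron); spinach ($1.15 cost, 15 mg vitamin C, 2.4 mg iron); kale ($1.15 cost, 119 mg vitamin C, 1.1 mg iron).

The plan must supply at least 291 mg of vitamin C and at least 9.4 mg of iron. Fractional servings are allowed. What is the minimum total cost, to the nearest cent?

bell pepper only: max(291/122, 9.4/0.5) = 18.8 servings → $14.10.
broccoli only: max(291/106, 9.4/0.7) = 13.43 servings → $10.07.
spinach only: max(291/15, 9.4/2.4) = 19.4 servings → $22.31.
kale only: max(291/119, 9.4/1.1) = 8.545 servings → $9.83.
bell pepper + broccoli with both targets exact would need a negative amount; discard.
bell pepper + spinach with both tight: 1.954 servings and 3.51 servings → $5.50.
bell pepper + kale with both targets exact would need a negative amount; discard.
broccoli + spinach with both tight: 2.285 servings and 3.25 servings → $5.45.
broccoli + kale: intersection lies outside the first quadrant.
spinach + kale with both tight: 2.967 servings and 2.071 servings → $5.79.
The minimum over all feasible corners is $5.45.

$5.45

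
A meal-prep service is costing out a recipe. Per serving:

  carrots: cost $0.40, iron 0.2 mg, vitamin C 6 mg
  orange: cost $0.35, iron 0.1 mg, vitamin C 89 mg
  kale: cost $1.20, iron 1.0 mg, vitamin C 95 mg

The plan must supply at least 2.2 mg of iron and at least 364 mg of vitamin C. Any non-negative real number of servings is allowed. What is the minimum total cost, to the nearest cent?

For a min-cost LP with two ≥-constraints, a basic feasible solution has at most two positive variables.
carrots only: max(2.2/0.2, 364/6) = 60.67 servings → $24.27.
orange only: max(2.2/0.1, 364/89) = 22 servings → $7.70.
kale only: max(2.2/1.0, 364/95) = 3.832 servings → $4.60.
carrots + orange with both tight: 9.267 servings and 3.465 servings → $4.92.
carrots + kale with both targets exact would need a negative amount; discard.
orange + kale with both tight: 1.95 servings and 2.005 servings → $3.09.
So the least-cost plan costs $3.09.

$3.09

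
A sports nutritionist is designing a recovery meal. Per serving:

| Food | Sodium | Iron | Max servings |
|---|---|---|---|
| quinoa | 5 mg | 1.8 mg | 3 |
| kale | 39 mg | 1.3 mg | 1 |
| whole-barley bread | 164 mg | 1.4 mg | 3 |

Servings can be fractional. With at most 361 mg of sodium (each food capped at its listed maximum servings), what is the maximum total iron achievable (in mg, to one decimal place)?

9.3 mg

Iron per mg sodium: quinoa 0.36, kale 0.03333, whole-barley bread 0.008537.
Take 3 servings of quinoa: uses 15 mg sodium, +5.4 mg iron (running total 5.4 mg).
Take 1 serving of kale: uses 39 mg sodium, +1.3 mg iron (running total 6.7 mg).
Take 1.872 servings of whole-barley bread: uses 307 mg sodium, +2.6 mg iron (running total 9.3 mg).
Greedy by best ratio exhausts the sodium allowance optimally: 9.3 mg.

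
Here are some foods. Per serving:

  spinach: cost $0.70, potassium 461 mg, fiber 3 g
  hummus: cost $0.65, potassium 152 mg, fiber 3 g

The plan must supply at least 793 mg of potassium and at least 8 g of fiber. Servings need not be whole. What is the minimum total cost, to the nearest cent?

$1.80

The cheapest plan sits at a corner of the feasible region — with two constraints it uses at most two foods.
spinach only: max(793/461, 8/3) = 2.667 servings → $1.87.
hummus only: max(793/152, 8/3) = 5.217 servings → $3.39.
spinach + hummus with both tight: 1.255 servings and 1.412 servings → $1.80.
Cheapest feasible corner: $1.80.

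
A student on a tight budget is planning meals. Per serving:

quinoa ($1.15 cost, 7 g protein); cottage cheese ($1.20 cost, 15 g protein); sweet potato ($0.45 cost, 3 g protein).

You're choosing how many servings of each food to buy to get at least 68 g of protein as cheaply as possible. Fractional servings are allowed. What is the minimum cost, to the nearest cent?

Cost per g of protein: cottage cheese $0.0800, sweet potato $0.1500, quinoa $0.1643.
With no serving limits, use only cottage cheese: 68 g / 15 g = 4.533 servings × $1.20 = $5.44.

$5.44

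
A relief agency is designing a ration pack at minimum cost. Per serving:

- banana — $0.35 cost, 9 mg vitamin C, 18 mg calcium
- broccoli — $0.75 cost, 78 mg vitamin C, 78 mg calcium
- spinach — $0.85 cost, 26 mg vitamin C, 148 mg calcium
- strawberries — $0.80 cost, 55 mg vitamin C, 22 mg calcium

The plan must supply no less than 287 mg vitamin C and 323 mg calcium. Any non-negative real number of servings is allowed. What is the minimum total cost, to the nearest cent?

$2.94

banana only: max(287/9, 323/18) = 31.89 servings → $11.16.
broccoli only: max(287/78, 323/78) = 4.141 servings → $3.11.
spinach only: max(287/26, 323/148) = 11.04 servings → $9.38.
strawberries only: max(287/55, 323/22) = 14.68 servings → $11.75.
banana + broccoli with both tight: 4 servings and 3.218 servings → $3.81.
banana + spinach: intersection lies outside the first quadrant.
banana + strawberries with both tight: 14.46 servings and 2.852 servings → $7.34.
broccoli + spinach with both tight: 3.581 servings and 0.2951 servings → $2.94.
broccoli + strawberries: intersection lies outside the first quadrant.
spinach + strawberries with both tight: 1.513 servings and 4.503 servings → $4.89.
The minimum over all feasible corners is $2.94.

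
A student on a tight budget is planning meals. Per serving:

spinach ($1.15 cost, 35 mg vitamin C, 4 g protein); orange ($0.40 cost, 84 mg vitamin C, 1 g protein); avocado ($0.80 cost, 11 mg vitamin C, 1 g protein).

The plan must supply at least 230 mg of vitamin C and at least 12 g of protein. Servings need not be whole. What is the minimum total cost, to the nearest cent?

$3.64

A basic optimal solution has at most two foods positive. Try each food alone and each pair with both targets met exactly.
spinach only: max(230/35, 12/4) = 6.571 servings → $7.56.
orange only: max(230/84, 12/1) = 12 servings → $4.80.
avocado only: max(230/11, 12/1) = 20.91 servings → $16.73.
spinach + orange with both tight: 2.585 servings and 1.661 servings → $3.64.
spinach + avocado with both targets exact would need a negative amount; discard.
orange + avocado with both tight: 1.342 servings and 10.66 servings → $9.06.
The minimum over all feasible corners is $3.64.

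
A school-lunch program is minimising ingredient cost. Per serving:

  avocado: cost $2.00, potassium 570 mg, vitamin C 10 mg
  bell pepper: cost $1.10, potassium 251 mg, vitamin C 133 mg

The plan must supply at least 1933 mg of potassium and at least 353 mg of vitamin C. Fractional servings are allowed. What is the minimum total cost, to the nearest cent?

avocado only: max(1933/570, 353/10) = 35.3 servings → $70.60.
bell pepper only: max(1933/251, 353/133) = 7.701 servings → $8.47.
avocado + bell pepper with both tight: 2.299 servings and 2.481 servings → $7.33.
The minimum over all feasible corners is $7.33.

$7.33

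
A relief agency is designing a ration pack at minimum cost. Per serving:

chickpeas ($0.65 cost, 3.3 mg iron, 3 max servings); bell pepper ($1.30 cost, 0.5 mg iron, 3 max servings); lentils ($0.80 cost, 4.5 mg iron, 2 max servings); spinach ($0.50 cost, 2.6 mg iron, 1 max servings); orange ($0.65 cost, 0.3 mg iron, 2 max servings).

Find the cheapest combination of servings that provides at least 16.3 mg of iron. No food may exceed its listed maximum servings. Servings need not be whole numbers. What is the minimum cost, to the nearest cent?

Cost per mg of iron: lentils $0.1778, spinach $0.1923, chickpeas $0.1970, orange $2.1667, bell pepper $2.6000.
Take 2 servings of lentils: +9.0 mg iron for $1.60 (total $1.60, still need 7.3 mg).
Take 1 serving of spinach: +2.6 mg iron for $0.50 (total $2.10, still need 4.7 mg).
Take 1.424 servings of chickpeas: +4.7 mg iron for $0.93 (total $3.03, still need 0.0 mg).
Filling from the cheapest source first is optimal under one linear minimum: $3.03.

$3.03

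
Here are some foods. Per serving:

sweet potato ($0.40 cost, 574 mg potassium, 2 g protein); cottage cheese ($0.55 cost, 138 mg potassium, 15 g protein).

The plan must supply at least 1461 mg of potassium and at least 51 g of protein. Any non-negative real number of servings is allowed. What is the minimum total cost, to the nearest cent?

$2.45

Check every corner: each single food scaled to meet both minima, and each pair solved so both constraints bind.
sweet potato only: max(1461/574, 51/2) = 25.5 servings → $10.20.
cottage cheese only: max(1461/138, 51/15) = 10.59 servings → $5.82.
sweet potato + cottage cheese with both tight: 1.785 servings and 3.162 servings → $2.45.
The minimum over all feasible corners is $2.45.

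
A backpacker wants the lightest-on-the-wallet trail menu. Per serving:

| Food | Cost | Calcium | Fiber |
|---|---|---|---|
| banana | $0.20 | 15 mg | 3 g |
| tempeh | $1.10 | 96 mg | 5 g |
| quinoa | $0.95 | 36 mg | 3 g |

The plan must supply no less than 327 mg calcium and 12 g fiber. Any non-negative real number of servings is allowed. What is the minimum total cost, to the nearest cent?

$3.75

banana only: max(327/15, 12/3) = 21.8 servings → $4.36.
tempeh only: max(327/96, 12/5) = 3.406 servings → $3.75.
quinoa only: max(327/36, 12/3) = 9.083 servings → $8.63.
banana + tempeh with both targets exact would need a negative amount; discard.
banana + quinoa: the both-tight solution has a negative serving — not a feasible corner.
tempeh + quinoa: the both-tight solution has a negative serving — not a feasible corner.
Cheapest feasible corner: $3.75.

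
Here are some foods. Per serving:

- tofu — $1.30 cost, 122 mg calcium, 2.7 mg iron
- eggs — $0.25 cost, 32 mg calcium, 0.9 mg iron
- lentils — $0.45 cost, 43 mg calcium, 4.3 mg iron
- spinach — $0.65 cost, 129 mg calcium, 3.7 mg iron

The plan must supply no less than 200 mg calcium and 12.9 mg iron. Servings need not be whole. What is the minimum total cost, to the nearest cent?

$1.55

This is a tiny linear program; its minimum lies at a vertex of the feasible set. List the vertices and price them.
tofu only: max(200/122, 12.9/2.7) = 4.778 servings → $6.21.
eggs only: max(200/32, 12.9/0.9) = 14.33 servings → $3.58.
lentils only: max(200/43, 12.9/4.3) = 4.651 servings → $2.09.
spinach only: max(200/129, 12.9/3.7) = 3.486 servings → $2.27.
tofu + eggs with both targets exact would need a negative amount; discard.
tofu + lentils with both tight: 0.7474 servings and 2.531 servings → $2.11.
tofu + spinach: intersection lies outside the first quadrant.
eggs + lentils with both tight: 3.087 servings and 2.354 servings → $1.83.
eggs + spinach: intersection lies outside the first quadrant.
lentils + spinach with both tight: 2.336 servings and 0.7717 servings → $1.55.
The minimum over all feasible corners is $1.55.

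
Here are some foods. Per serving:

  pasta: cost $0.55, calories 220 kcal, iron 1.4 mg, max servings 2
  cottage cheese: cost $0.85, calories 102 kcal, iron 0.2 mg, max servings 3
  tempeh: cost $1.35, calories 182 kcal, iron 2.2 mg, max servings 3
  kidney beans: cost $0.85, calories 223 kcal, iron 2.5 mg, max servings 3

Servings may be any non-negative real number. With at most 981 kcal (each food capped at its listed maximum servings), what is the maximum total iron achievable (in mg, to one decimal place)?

Iron per kcal: tempeh 0.01209, kidney beans 0.01121, pasta 0.006364, cottage cheese 0.001961.
Take 3 servings of tempeh: uses 546 kcal, +6.6 mg iron (running total 6.6 mg).
Take 1.951 servings of kidney beans: uses 435 kcal, +4.9 mg iron (running total 11.5 mg).
Filling greedily by iron-per-kcal is optimal for one linear limit, giving 11.5 mg.

11.5 mg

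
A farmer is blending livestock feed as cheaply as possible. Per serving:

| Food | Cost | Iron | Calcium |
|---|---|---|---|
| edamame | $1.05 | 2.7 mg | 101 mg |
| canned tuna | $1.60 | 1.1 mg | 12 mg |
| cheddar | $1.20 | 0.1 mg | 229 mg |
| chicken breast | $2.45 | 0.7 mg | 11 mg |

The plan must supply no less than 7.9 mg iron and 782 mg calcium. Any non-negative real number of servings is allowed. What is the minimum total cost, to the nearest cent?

$5.58

edamame only: max(7.9/2.7, 782/101) = 7.743 servings → $8.13.
canned tuna only: max(7.9/1.1, 782/12) = 65.17 servings → $104.27.
cheddar only: max(7.9/0.1, 782/229) = 79 servings → $94.80.
chicken breast only: max(7.9/0.7, 782/11) = 71.09 servings → $174.17.
edamame + canned tuna: intersection lies outside the first quadrant.
edamame + cheddar with both tight: 2.846 servings and 2.16 servings → $5.58.
edamame + chicken breast: intersection lies outside the first quadrant.
canned tuna + cheddar with both tight: 6.904 servings and 3.053 servings → $14.71.
canned tuna + chicken breast with both targets exact would need a negative amount; discard.
cheddar + chicken breast with both tight: 2.893 servings and 10.87 servings → $30.11.
The minimum over all feasible corners is $5.58.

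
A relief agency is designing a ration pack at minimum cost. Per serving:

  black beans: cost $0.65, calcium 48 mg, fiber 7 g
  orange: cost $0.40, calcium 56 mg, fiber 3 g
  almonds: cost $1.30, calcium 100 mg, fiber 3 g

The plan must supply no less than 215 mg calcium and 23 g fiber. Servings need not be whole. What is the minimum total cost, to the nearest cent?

$2.33

Two binding constraints pin down two serving amounts, so the optimal mix uses at most two foods. The candidates are each food alone (scaled to the tighter of calcium/fiber) and each pair with both constraints tight.
black beans only: max(215/48, 23/7) = 4.479 servings → $2.91.
orange only: max(215/56, 23/3) = 7.667 servings → $3.07.
almonds only: max(215/100, 23/3) = 7.667 servings → $9.97.
black beans + orange with both tight: 2.593 servings and 1.617 servings → $2.33.
black beans + almonds with both tight: 2.977 servings and 0.7212 servings → $2.87.
orange + almonds: the both-tight solution has a negative serving — not a feasible corner.
So the least-cost plan costs $2.33.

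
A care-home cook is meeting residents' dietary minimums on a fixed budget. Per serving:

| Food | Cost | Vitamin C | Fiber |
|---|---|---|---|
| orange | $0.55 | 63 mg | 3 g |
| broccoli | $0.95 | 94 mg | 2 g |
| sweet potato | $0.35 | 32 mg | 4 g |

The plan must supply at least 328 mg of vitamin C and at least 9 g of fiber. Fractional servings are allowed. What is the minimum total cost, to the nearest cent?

$2.86

Minimising a linear cost over {vitamin C ≥ 328, fiber ≥ 9, servings ≥ 0} — the optimum is at a vertex, using one or two foods.
orange only: max(328/63, 9/3) = 5.206 servings → $2.86.
broccoli only: max(328/94, 9/2) = 4.5 servings → $4.28.
sweet potato only: max(328/32, 9/4) = 10.25 servings → $3.59.
orange + broccoli with both tight: 1.218 servings and 2.673 servings → $3.21.
orange + sweet potato: intersection lies outside the first quadrant.
broccoli + sweet potato with both tight: 3.282 servings and 0.609 servings → $3.33.
The minimum over all feasible corners is $2.86.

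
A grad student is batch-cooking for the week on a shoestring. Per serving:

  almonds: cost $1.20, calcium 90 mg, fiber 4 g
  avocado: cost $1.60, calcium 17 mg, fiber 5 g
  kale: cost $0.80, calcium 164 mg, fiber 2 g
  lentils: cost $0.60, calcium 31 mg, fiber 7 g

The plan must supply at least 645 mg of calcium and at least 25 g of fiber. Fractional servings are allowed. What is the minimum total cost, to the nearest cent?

A basic optimal solution has at most two foods positive. Try each food alone and each pair with both targets met exactly.
almonds only: max(645/90, 25/4) = 7.167 servings → $8.60.
avocado only: max(645/17, 25/5) = 37.94 servings → $60.71.
kale only: max(645/164, 25/2) = 12.5 servings → $10.00.
lentils only: max(645/31, 25/7) = 20.81 servings → $12.48.
almonds + avocado with both targets exact would need a negative amount; discard.
almonds + kale with both tight: 5.903 servings and 0.6933 servings → $7.64.
almonds + lentils: the both-tight solution has a negative serving — not a feasible corner.
avocado + kale with both tight: 3.575 servings and 3.562 servings → $8.57.
avocado + lentils: the both-tight solution has a negative serving — not a feasible corner.
kale + lentils with both tight: 3.444 servings and 2.587 servings → $4.31.
So the least-cost plan costs $4.31.

$4.31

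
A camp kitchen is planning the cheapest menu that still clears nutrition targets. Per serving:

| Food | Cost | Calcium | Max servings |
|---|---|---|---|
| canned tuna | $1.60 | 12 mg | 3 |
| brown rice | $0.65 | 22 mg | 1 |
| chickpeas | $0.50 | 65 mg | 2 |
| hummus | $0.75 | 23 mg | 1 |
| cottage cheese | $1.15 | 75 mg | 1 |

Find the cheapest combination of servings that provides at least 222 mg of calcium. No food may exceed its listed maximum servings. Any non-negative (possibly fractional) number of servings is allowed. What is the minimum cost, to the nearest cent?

$2.65

Cost per mg of calcium: chickpeas $0.0077, cottage cheese $0.0153, brown rice $0.0295, hummus $0.0326, canned tuna $0.1333.
Take 2 servings of chickpeas: +130.0 mg calcium for $1.00 (total $1.00, still need 92.0 mg).
Take 1 serving of cottage cheese: +75.0 mg calcium for $1.15 (total $2.15, still need 17.0 mg).
Take 0.7727 servings of brown rice: +17.0 mg calcium for $0.50 (total $2.65, still need 0.0 mg).
Greedy by cheapest-per-mg is optimal for a single linear constraint, so the minimum cost is $2.65.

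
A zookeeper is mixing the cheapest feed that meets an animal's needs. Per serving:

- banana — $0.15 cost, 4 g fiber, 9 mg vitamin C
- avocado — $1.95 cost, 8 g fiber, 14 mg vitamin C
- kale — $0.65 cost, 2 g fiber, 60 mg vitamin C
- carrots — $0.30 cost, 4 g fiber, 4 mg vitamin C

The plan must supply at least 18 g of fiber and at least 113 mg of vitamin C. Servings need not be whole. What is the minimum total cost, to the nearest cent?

$1.43

A basic optimal solution has at most two foods positive. Try each food alone and each pair with both targets met exactly.
banana only: max(18/4, 113/9) = 12.56 servings → $1.88.
avocado only: max(18/8, 113/14) = 8.071 servings → $15.74.
kale only: max(18/2, 113/60) = 9 servings → $5.85.
carrots only: max(18/4, 113/4) = 28.25 servings → $8.47.
banana + avocado: the both-tight solution has a negative serving — not a feasible corner.
banana + kale with both tight: 3.847 servings and 1.306 servings → $1.43.
banana + carrots: the both-tight solution has a negative serving — not a feasible corner.
avocado + kale with both tight: 1.889 servings and 1.442 servings → $4.62.
avocado + carrots with both targets exact would need a negative amount; discard.
kale + carrots with both tight: 1.638 servings and 3.681 servings → $2.17.
Cheapest feasible corner: $1.43.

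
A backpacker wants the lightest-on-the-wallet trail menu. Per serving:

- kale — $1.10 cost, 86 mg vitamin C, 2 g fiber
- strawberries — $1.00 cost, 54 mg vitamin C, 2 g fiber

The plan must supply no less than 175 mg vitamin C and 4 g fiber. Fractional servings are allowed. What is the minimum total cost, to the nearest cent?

$2.24

Compare the cost at each extreme point of the feasible region.
kale only: max(175/86, 4/2) = 2.035 servings → $2.24.
strawberries only: max(175/54, 4/2) = 3.241 servings → $3.24.
kale + strawberries with both targets exact would need a negative amount; discard.
Cheapest feasible corner: $2.24.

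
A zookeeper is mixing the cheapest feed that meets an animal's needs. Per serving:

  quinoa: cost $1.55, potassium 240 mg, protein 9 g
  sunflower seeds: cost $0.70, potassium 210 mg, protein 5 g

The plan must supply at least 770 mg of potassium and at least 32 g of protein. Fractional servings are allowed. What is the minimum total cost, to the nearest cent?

$4.48

The cheapest plan sits at a corner of the feasible region — with two constraints it uses at most two foods.
quinoa only: max(770/240, 32/9) = 3.556 servings → $5.51.
sunflower seeds only: max(770/210, 32/5) = 6.4 servings → $4.48.
quinoa + sunflower seeds with both targets exact would need a negative amount; discard.
Cheapest feasible corner: $4.48.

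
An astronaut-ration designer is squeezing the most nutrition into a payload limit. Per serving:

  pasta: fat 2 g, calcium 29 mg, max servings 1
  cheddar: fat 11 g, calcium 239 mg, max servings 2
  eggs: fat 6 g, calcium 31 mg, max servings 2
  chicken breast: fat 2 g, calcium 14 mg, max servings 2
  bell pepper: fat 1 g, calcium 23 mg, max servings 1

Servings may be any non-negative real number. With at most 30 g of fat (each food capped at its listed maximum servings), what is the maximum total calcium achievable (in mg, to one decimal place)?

Calcium per g fat: bell pepper 23, cheddar 21.73, pasta 14.5, chicken breast 7, eggs 5.167.
Take 1 serving of bell pepper: uses 1 g fat, +23.0 mg calcium (running total 23.0 mg).
Take 2 servings of cheddar: uses 22 g fat, +478.0 mg calcium (running total 501.0 mg).
Take 1 serving of pasta: uses 2 g fat, +29.0 mg calcium (running total 530.0 mg).
Take 2 servings of chicken breast: uses 4 g fat, +28.0 mg calcium (running total 558.0 mg).
Take 0.1667 servings of eggs: uses 1 g fat, +5.2 mg calcium (running total 563.2 mg).
Greedy by best ratio exhausts the fat allowance optimally: 563.2 mg.

563.2 mg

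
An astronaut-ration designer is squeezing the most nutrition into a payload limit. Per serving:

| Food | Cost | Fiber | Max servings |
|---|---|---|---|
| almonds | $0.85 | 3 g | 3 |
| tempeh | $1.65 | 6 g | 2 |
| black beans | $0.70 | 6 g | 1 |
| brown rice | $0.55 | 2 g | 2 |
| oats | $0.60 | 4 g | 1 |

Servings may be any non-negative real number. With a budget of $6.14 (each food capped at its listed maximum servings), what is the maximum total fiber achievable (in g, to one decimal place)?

Fiber per dollar: black beans 8.571, oats 6.667, tempeh 3.636, brown rice 3.636, almonds 3.529.
Take 1 serving of black beans: spends $0.70, +6.0 g fiber (running total 6.0 g).
Take 1 serving of oats: spends $0.60, +4.0 g fiber (running total 10.0 g).
Take 2 servings of tempeh: spends $3.30, +12.0 g fiber (running total 22.0 g).
Take 2 servings of brown rice: spends $1.10, +4.0 g fiber (running total 26.0 g).
Take 0.5176 servings of almonds: spends $0.44, +1.6 g fiber (running total 27.6 g).
Greedy by best ratio exhausts the cost allowance optimally: 27.6 g.

27.6 g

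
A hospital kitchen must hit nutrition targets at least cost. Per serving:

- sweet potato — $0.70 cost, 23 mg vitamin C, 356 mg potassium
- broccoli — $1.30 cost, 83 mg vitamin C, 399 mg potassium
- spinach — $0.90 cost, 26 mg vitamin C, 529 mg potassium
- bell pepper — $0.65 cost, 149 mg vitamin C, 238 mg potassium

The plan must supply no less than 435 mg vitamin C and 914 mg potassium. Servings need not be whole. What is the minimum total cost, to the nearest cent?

For a min-cost LP with two ≥-constraints, a basic feasible solution has at most two positive variables.
sweet potato only: max(435/23, 914/356) = 18.91 servings → $13.24.
broccoli only: max(435/83, 914/399) = 5.241 servings → $6.81.
spinach only: max(435/26, 914/529) = 16.73 servings → $15.06.
bell pepper only: max(435/149, 914/238) = 3.84 servings → $2.50.
sweet potato + broccoli with both targets exact would need a negative amount; discard.
sweet potato + spinach with both targets exact would need a negative amount; discard.
sweet potato + bell pepper with both tight: 0.6865 servings and 2.813 servings → $2.31.
broccoli + spinach: the both-tight solution has a negative serving — not a feasible corner.
broccoli + bell pepper with both tight: 0.8226 servings and 2.461 servings → $2.67.
spinach + bell pepper with both tight: 0.4496 servings and 2.841 servings → $2.25.
Cheapest feasible corner: $2.25.

$2.25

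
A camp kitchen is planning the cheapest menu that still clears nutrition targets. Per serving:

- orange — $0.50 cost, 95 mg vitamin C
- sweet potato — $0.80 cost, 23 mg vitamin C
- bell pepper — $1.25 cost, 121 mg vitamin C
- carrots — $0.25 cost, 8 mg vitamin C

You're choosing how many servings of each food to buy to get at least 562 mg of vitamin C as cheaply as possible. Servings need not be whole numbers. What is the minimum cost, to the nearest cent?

Cost per mg of vitamin C: orange $0.0053, bell pepper $0.0103, carrots $0.0312, sweet potato $0.0348.
With no serving limits, use only orange: 562 mg / 95 mg = 5.916 servings × $0.50 = $2.96.

$2.96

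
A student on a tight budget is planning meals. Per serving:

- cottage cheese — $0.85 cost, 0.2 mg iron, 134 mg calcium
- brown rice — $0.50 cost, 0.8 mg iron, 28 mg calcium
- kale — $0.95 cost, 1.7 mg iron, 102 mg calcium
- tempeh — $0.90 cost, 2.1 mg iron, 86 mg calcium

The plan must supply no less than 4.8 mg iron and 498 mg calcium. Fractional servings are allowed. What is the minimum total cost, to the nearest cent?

At the optimum either one food covers both requirements or two foods hit both targets exactly; no other combination can be cheaper.
cottage cheese only: max(4.8/0.2, 498/134) = 24 servings → $20.40.
brown rice only: max(4.8/0.8, 498/28) = 17.79 servings → $8.89.
kale only: max(4.8/1.7, 498/102) = 4.882 servings → $4.64.
tempeh only: max(4.8/2.1, 498/86) = 5.791 servings → $5.21.
cottage cheese + brown rice with both tight: 2.598 servings and 5.35 servings → $4.88.
cottage cheese + kale with both tight: 1.721 servings and 2.621 servings → $3.95.
cottage cheese + tempeh with both tight: 2.396 servings and 2.058 servings → $3.89.
brown rice + kale: intersection lies outside the first quadrant.
brown rice + tempeh: the both-tight solution has a negative serving — not a feasible corner.
kale + tempeh: intersection lies outside the first quadrant.
The minimum over all feasible corners is $3.89.

$3.89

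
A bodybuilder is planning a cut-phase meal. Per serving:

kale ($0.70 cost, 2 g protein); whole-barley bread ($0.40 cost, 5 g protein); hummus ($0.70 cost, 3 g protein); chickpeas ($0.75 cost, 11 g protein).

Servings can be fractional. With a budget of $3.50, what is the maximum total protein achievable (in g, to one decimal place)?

51.3 g

Protein per dollar: chickpeas 14.67, whole-barley bread 12.5, hummus 4.286, kale 2.857.
With no serving limits, spend the whole cost allowance on chickpeas: $3.50 / $0.75 × 11 g = 51.3 g.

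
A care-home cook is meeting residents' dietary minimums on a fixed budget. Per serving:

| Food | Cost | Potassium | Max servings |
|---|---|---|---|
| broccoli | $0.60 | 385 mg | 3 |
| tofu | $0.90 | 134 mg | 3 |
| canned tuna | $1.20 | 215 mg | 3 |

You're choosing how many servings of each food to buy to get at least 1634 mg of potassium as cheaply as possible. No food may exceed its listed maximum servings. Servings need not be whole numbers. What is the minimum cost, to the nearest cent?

$4.47

Cost per mg of potassium: broccoli $0.0016, canned tuna $0.0056, tofu $0.0067.
Take 3 servings of broccoli: +1155.0 mg potassium for $1.80 (total $1.80, still need 479.0 mg).
Take 2.228 servings of canned tuna: +479.0 mg potassium for $2.67 (total $4.47, still need 0.0 mg).
Filling from the cheapest source first is optimal under one linear minimum: $4.47.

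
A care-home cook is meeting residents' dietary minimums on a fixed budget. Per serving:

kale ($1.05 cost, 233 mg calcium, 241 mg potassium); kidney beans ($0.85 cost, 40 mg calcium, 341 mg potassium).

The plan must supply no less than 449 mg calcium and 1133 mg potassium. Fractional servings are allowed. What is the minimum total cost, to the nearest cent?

$3.52

At the optimum either one food covers both requirements or two foods hit both targets exactly; no other combination can be cheaper.
kale only: max(449/233, 1133/241) = 4.701 servings → $4.94.
kidney beans only: max(449/40, 1133/341) = 11.22 servings → $9.54.
kale + kidney beans with both tight: 1.544 servings and 2.231 servings → $3.52.
The minimum over all feasible corners is $3.52.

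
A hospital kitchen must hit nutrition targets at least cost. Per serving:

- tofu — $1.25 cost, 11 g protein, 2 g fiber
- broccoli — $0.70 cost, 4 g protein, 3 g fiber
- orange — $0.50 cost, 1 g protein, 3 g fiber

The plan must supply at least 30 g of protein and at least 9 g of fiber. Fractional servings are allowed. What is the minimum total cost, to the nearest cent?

$3.79

An LP optimum is at a vertex; with two nutrient constraints at most two foods are used. Check each candidate.
tofu only: max(30/11, 9/2) = 4.5 servings → $5.62.
broccoli only: max(30/4, 9/3) = 7.5 servings → $5.25.
orange only: max(30/1, 9/3) = 30 servings → $15.00.
tofu + broccoli with both tight: 2.16 servings and 1.56 servings → $3.79.
tofu + orange with both tight: 2.613 servings and 1.258 servings → $3.90.
broccoli + orange: intersection lies outside the first quadrant.
So the least-cost plan costs $3.79.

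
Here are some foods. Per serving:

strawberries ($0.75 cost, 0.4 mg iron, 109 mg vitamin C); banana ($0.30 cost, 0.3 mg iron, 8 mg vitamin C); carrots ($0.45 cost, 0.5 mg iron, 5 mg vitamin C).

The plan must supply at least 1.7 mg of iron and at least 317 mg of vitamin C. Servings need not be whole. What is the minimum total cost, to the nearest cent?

$2.64

A basic optimal solution has at most two foods positive. Try each food alone and each pair with both targets met exactly.
strawberries only: max(1.7/0.4, 317/109) = 4.25 servings → $3.19.
banana only: max(1.7/0.3, 317/8) = 39.62 servings → $11.89.
carrots only: max(1.7/0.5, 317/5) = 63.4 servings → $28.53.
strawberries + banana with both tight: 2.763 servings and 1.983 servings → $2.67.
strawberries + carrots with both tight: 2.857 servings and 1.114 servings → $2.64.
banana + carrots: intersection lies outside the first quadrant.
The minimum over all feasible corners is $2.64.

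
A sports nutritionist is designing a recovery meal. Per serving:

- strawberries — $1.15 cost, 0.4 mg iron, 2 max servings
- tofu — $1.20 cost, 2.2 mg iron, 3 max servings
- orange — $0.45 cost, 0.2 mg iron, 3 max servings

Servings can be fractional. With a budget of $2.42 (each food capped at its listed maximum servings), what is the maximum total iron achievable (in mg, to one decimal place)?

Iron per dollar: tofu 1.833, orange 0.4444, strawberries 0.3478.
Take 2.017 servings of tofu: spends $2.42, +4.4 mg iron (running total 4.4 mg).
Filling greedily by iron-per-dollar is optimal for one linear limit, giving 4.4 mg.

4.4 mg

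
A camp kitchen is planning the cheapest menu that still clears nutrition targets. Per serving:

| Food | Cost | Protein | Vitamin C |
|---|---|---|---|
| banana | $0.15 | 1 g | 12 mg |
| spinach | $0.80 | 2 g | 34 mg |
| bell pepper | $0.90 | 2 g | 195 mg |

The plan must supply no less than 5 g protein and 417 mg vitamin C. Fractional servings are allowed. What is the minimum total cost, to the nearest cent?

banana only: max(5/1, 417/12) = 34.75 servings → $5.21.
spinach only: max(5/2, 417/34) = 12.26 servings → $9.81.
bell pepper only: max(5/2, 417/195) = 2.5 servings → $2.25.
banana + spinach: intersection lies outside the first quadrant.
banana + bell pepper with both tight: 0.8246 servings and 2.088 servings → $2.00.
spinach + bell pepper with both tight: 0.4379 servings and 2.062 servings → $2.21.
So the least-cost plan costs $2.00.

$2.00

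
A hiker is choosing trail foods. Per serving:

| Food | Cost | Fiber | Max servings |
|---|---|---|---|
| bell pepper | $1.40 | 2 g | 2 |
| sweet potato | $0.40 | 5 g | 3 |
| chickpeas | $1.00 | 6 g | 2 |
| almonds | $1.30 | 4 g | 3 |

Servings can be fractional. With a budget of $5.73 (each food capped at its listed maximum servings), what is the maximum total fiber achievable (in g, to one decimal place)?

34.8 g

Fiber per dollar: sweet potato 12.5, chickpeas 6, almonds 3.077, bell pepper 1.429.
Take 3 servings of sweet potato: spends $1.20, +15.0 g fiber (running total 15.0 g).
Take 2 servings of chickpeas: spends $2.00, +12.0 g fiber (running total 27.0 g).
Take 1.946 servings of almonds: spends $2.53, +7.8 g fiber (running total 34.8 g).
Filling greedily by fiber-per-dollar is optimal for one linear limit, giving 34.8 g.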